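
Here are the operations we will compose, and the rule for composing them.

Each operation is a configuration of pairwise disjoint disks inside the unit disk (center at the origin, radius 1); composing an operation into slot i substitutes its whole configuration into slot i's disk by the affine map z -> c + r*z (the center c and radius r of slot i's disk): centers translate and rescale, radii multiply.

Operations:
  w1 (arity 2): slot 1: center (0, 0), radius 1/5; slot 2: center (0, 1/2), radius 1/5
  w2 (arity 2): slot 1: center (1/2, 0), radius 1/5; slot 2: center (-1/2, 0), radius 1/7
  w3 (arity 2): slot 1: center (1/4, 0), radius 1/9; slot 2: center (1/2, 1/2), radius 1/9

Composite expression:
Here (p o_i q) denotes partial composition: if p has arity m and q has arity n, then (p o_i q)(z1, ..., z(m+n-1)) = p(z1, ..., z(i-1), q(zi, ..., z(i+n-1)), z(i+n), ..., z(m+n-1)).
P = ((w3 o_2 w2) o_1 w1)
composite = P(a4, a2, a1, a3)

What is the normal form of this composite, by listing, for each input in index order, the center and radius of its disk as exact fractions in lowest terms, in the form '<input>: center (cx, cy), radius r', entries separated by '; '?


a1: center (5/9, 1/2), radius 1/45; a2: center (1/4, 1/18), radius 1/45; a3: center (4/9, 1/2), radius 1/63; a4: center (1/4, 0), radius 1/45

Follow each a-input down from w3: c' goes to c + r*c', radius to r*r'.
input a4: applying the 2 nested substitutions gives center (1/4, 0), radius 1/45
input a2: applying the 2 nested substitutions gives center (1/4, 1/18), radius 1/45
input a1: applying the 2 nested substitutions gives center (5/9, 1/2), radius 1/45
input a3: applying the 2 nested substitutions gives center (4/9, 1/2), radius 1/63


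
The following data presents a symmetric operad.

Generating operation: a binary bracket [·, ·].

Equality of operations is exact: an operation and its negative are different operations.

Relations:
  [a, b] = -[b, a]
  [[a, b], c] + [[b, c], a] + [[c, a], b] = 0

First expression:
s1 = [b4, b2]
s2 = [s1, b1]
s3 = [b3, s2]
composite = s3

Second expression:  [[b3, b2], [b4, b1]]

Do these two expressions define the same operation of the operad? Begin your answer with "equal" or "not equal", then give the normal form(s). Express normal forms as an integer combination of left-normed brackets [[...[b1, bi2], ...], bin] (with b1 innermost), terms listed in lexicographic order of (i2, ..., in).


not equal; the first gives -[[[b1, b2], b4], b3] + [[[b1, b4], b2], b3] and the second -[[[b1, b4], b2], b3] + [[[b1, b4], b3], b2]

Reducing the first expression gives -[[[b1, b2], b4], b3] + [[[b1, b4], b2], b3]
Reducing the second expression gives -[[[b1, b4], b2], b3] + [[[b1, b4], b3], b2]
They disagree, so not equal.


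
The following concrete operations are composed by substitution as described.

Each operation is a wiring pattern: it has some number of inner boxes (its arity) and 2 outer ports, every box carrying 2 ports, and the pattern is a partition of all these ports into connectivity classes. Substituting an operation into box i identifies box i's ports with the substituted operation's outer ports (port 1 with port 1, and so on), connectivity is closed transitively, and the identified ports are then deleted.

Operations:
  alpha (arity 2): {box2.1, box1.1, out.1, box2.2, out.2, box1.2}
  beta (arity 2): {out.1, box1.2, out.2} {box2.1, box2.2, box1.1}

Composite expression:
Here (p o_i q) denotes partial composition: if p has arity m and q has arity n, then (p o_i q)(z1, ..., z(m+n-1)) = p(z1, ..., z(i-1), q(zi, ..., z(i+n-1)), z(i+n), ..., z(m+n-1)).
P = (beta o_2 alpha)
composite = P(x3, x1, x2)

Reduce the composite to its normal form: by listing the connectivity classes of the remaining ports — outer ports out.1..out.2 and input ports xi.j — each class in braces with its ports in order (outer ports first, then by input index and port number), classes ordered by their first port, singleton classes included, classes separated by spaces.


After gluing at beta, chains via deleted ports link the x-ports.
after alpha, the pattern on (x1, x2) reads {out.1, out.2, x1.1, x1.2, x2.1, x2.2} (out.j = its outer ports)
after beta, the pattern on (x3, x1, x2) reads {out.1, out.2, x3.2} {x1.1, x1.2, x2.1, x2.2, x3.1} (out.j = its outer ports)

{out.1, out.2, x3.2} {x1.1, x1.2, x2.1, x2.2, x3.1}


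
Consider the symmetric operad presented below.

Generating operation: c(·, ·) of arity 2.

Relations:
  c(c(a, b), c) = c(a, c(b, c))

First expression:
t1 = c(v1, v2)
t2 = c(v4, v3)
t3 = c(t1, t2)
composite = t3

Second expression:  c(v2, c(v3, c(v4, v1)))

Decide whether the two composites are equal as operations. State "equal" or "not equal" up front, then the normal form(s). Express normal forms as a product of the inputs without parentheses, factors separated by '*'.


not equal; the first gives v1 * v2 * v4 * v3 and the second v2 * v3 * v4 * v1


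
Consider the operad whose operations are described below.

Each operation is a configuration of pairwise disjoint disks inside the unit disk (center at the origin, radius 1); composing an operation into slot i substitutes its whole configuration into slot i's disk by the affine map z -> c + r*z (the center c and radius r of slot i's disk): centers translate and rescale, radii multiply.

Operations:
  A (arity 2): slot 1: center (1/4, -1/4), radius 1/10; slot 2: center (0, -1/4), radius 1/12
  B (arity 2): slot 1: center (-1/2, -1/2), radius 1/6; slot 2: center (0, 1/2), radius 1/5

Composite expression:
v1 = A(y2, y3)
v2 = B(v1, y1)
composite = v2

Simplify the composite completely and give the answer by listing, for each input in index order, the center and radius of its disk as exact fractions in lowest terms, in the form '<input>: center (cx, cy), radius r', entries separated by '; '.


y1: center (0, 1/2), radius 1/5; y2: center (-11/24, -13/24), radius 1/60; y3: center (-1/2, -13/24), radius 1/72

Each y-disk chains the slot maps above it in B; radii multiply.
input y2: applying the 2 nested substitutions gives center (-11/24, -13/24), radius 1/60
input y3: applying the 2 nested substitutions gives center (-1/2, -13/24), radius 1/72
input y1: applying the 1 nested substitution gives center (0, 1/2), radius 1/5


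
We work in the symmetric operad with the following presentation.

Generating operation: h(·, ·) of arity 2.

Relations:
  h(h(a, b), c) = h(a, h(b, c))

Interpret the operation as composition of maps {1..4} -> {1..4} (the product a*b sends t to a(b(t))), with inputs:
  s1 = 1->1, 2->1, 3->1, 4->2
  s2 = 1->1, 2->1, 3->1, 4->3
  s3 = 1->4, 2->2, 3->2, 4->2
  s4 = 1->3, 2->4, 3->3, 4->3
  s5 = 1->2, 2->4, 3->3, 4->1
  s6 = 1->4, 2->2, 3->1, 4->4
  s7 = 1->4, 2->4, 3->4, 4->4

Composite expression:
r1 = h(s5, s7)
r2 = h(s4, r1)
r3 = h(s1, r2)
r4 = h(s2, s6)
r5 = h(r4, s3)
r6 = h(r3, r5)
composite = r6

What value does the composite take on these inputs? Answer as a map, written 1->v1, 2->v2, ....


1->1, 2->1, 3->1, 4->1

h(s5, s7) = 1->1, 2->1, 3->1, 4->1
h(s4, h(s5, s7)) = 1->3, 2->3, 3->3, 4->3
h(s1, h(s4, h(s5, s7))) = 1->1, 2->1, 3->1, 4->1
h(s2, s6) = 1->3, 2->1, 3->1, 4->3
h(h(s2, s6), s3) = 1->3, 2->1, 3->1, 4->1
h(h(s1, h(s4, h(s5, s7))), h(h(s2, s6), s3)) = 1->1, 2->1, 3->1, 4->1


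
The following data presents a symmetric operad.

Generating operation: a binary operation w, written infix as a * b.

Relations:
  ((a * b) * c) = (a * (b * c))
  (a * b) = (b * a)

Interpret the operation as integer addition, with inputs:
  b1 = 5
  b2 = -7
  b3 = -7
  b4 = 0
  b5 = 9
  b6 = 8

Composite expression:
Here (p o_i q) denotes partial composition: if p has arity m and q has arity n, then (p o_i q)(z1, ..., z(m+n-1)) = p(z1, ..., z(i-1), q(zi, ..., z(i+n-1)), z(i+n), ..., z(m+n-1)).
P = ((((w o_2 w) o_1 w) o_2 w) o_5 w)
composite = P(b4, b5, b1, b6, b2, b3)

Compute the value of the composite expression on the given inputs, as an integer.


(b5 * b1) = 14
(b4 * (b5 * b1)) = 14
(b2 * b3) = -14
(b6 * (b2 * b3)) = -6
((b4 * (b5 * b1)) * (b6 * (b2 * b3))) = 8

8


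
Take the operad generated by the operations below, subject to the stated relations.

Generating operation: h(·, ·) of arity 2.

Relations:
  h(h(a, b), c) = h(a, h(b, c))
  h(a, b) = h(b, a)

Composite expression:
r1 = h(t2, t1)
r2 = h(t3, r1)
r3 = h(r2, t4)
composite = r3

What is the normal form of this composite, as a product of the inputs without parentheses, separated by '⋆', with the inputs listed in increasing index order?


t1 ⋆ t2 ⋆ t3 ⋆ t4

Both nesting and order wash out for h; what remains is which t's occur.
h(t2, t1) linearizes to t2 ⋆ t1
h(t3, h(t2, t1)) linearizes to t3 ⋆ t2 ⋆ t1
h(h(t3, h(t2, t1)), t4) linearizes to t3 ⋆ t2 ⋆ t1 ⋆ t4
the factors in increasing index order: t1 ⋆ t2 ⋆ t3 ⋆ t4


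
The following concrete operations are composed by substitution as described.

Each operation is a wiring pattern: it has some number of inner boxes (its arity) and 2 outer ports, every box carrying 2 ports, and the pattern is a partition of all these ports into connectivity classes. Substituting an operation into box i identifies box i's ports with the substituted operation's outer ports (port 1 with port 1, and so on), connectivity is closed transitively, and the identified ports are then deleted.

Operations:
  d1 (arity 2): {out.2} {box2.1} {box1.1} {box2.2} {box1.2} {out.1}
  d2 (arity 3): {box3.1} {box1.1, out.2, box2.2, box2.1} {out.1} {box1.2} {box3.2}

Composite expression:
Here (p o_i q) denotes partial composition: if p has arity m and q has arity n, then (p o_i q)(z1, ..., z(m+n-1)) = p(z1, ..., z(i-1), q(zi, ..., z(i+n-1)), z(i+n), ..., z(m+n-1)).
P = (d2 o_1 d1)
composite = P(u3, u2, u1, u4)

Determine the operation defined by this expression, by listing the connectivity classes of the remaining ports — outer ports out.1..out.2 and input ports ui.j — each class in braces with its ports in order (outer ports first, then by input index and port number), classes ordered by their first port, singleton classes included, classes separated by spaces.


{out.1} {out.2, u1.1, u1.2} {u2.1} {u2.2} {u3.1} {u3.2} {u4.1} {u4.2}

After gluing at d2, chains via deleted ports link the u-ports.
the subtree at d1 composes to {out.1} {out.2} {u2.1} {u2.2} {u3.1} {u3.2} on (u3, u2); out.j = own outer ports
the subtree at d2 composes to {out.1} {out.2, u1.1, u1.2} {u2.1} {u2.2} {u3.1} {u3.2} {u4.1} {u4.2} on (u3, u2, u1, u4); out.j = own outer ports


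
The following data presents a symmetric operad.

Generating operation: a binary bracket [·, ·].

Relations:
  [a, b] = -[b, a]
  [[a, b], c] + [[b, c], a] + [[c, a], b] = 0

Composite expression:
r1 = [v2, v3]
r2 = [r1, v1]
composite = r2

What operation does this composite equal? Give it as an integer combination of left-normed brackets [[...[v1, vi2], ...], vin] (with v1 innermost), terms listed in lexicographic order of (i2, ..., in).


-[[v1, v2], v3] + [[v1, v3], v2]

Expand each bracket as ab - ba; the v1-initial words give the coefficients.
Composite bracket: [[v2, v3], v1]
The bracket unfolds into 4 signed words via [a, b] = ab - ba (2^2 = 4).
Words beginning with v1 determine it all:
  v1v2v3 (sign -1) contributes -[[v1, v2], v3]
  v1v3v2 (sign +1) contributes +[[v1, v3], v2]


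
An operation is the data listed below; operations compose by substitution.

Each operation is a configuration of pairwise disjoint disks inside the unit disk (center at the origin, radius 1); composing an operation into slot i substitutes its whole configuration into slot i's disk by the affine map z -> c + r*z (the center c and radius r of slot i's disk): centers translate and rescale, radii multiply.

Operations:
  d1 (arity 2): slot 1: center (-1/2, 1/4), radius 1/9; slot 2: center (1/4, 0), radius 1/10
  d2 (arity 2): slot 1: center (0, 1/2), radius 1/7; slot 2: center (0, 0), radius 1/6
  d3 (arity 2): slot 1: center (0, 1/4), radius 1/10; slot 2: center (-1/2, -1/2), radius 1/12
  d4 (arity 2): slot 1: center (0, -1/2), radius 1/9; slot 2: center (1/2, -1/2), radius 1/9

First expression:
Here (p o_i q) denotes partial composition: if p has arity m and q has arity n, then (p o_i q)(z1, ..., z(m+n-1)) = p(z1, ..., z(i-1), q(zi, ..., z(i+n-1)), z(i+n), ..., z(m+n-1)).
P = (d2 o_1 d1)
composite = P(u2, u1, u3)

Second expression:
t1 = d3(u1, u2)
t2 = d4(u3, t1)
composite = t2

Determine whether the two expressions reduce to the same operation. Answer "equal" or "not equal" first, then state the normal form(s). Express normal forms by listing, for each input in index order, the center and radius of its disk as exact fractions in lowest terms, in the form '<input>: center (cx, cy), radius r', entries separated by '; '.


not equal: they reduce to u1: center (1/28, 1/2), radius 1/70; u2: center (-1/14, 15/28), radius 1/63; u3: center (0, 0), radius 1/6 and u1: center (1/2, -17/36), radius 1/90; u2: center (4/9, -5/9), radius 1/108; u3: center (0, -1/2), radius 1/9

Reducing the first expression gives u1: center (1/28, 1/2), radius 1/70; u2: center (-1/14, 15/28), radius 1/63; u3: center (0, 0), radius 1/6
Reducing the second expression gives u1: center (1/2, -17/36), radius 1/90; u2: center (4/9, -5/9), radius 1/108; u3: center (0, -1/2), radius 1/9
They disagree, so not equal.


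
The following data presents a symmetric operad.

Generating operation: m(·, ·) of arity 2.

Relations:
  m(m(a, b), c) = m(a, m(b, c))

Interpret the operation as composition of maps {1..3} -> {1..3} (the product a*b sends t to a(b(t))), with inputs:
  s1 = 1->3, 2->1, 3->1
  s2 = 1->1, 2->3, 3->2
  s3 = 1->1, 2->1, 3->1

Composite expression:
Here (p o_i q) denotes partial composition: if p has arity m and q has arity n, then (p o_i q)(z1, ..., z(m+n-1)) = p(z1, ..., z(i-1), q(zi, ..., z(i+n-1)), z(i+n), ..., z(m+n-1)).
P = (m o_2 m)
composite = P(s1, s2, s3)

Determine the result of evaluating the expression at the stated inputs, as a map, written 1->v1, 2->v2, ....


1->3, 2->3, 3->3


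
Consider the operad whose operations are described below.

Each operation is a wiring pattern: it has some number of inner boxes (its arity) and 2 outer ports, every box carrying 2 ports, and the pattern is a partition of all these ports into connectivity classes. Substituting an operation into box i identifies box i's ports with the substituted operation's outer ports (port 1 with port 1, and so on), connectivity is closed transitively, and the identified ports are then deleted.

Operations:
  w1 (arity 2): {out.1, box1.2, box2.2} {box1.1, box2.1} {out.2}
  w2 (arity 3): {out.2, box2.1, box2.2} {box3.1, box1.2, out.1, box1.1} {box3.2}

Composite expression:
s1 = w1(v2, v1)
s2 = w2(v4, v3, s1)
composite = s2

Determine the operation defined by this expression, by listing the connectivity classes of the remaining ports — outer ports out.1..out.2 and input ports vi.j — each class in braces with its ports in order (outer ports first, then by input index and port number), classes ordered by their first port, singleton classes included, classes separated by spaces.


{out.1, v1.2, v2.2, v4.1, v4.2} {out.2, v3.1, v3.2} {v1.1, v2.1}

Connectivity passes through glued w2-boundaries; trace each wire chain.
through w1, on inputs (v2, v1): {out.1, v1.2, v2.2} {out.2} {v1.1, v2.1} (out.j = stage outer ports)
through w2, on inputs (v4, v3, v2, v1): {out.1, v1.2, v2.2, v4.1, v4.2} {out.2, v3.1, v3.2} {v1.1, v2.1} (out.j = stage outer ports)


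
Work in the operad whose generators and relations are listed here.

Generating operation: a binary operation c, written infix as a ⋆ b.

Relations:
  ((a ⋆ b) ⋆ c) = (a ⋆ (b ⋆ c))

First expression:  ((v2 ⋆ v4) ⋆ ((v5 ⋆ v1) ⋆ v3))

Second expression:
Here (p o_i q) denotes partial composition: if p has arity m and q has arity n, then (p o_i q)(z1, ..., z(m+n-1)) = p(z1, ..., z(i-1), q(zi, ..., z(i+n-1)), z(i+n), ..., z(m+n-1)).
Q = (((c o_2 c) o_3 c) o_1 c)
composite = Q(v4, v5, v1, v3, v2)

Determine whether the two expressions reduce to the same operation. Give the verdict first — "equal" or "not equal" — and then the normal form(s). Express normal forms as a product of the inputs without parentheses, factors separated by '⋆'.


not equal; the first gives v2 ⋆ v4 ⋆ v5 ⋆ v1 ⋆ v3 and the second v4 ⋆ v5 ⋆ v1 ⋆ v3 ⋆ v2

Reducing the first expression gives v2 ⋆ v4 ⋆ v5 ⋆ v1 ⋆ v3
Reducing the second expression gives v4 ⋆ v5 ⋆ v1 ⋆ v3 ⋆ v2
The forms do not match — not equal.


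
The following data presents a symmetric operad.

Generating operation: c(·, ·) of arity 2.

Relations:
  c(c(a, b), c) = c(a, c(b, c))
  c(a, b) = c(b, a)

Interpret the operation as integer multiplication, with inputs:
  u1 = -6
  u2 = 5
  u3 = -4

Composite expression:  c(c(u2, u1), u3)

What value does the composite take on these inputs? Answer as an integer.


120

c(u2, u1) = -30
c(c(u2, u1), u3) = 120


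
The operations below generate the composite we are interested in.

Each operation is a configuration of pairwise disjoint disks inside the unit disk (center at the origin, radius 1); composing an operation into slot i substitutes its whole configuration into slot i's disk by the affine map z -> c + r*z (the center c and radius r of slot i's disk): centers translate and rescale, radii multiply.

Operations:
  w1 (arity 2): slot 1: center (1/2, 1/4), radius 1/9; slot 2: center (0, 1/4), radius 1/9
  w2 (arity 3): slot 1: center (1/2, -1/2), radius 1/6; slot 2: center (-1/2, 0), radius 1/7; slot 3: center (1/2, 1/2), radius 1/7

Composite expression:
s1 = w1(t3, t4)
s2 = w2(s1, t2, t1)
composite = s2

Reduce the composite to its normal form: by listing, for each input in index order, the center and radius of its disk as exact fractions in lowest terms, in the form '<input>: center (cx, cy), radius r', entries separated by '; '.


Below w2, radii multiply path by path; the t-disk centers shift.
input t3: applying the 2 nested substitutions gives center (7/12, -11/24), radius 1/54
input t4: applying the 2 nested substitutions gives center (1/2, -11/24), radius 1/54
input t2: applying the 1 nested substitution gives center (-1/2, 0), radius 1/7
input t1: applying the 1 nested substitution gives center (1/2, 1/2), radius 1/7

t1: center (1/2, 1/2), radius 1/7; t2: center (-1/2, 0), radius 1/7; t3: center (7/12, -11/24), radius 1/54; t4: center (1/2, -11/24), radius 1/54


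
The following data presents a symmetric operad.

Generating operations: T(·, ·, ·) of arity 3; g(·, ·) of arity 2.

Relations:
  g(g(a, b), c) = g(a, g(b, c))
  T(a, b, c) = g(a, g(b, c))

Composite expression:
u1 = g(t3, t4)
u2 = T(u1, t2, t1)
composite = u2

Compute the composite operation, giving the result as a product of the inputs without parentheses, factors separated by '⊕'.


t3 ⊕ t4 ⊕ t2 ⊕ t1

The T-tree's shape is irrelevant; the t-reading-order decides.
g(t3, t4) collapses to t3 ⊕ t4
T(g(t3, t4), t2, t1) collapses to t3 ⊕ t4 ⊕ t2 ⊕ t1


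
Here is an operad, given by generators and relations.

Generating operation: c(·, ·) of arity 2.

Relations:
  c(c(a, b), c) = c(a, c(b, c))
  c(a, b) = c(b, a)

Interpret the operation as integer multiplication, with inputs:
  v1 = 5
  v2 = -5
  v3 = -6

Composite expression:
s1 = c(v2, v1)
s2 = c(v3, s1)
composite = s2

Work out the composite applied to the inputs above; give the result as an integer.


150

c(v2, v1) = -25
c(v3, c(v2, v1)) = 150


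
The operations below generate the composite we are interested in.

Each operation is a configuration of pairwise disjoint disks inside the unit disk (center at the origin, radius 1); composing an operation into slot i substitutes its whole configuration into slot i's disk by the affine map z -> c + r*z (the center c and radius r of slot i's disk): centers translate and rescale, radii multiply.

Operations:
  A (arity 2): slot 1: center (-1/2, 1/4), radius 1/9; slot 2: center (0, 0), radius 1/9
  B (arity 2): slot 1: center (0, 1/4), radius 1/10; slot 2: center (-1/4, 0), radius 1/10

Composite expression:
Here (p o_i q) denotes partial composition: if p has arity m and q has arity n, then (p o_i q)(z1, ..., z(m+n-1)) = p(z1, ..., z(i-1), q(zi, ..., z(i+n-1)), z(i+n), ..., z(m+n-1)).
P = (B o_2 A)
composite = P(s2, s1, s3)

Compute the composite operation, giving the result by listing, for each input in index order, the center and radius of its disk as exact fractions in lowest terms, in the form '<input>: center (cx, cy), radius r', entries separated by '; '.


Affine substitution under B: radii multiply and s-centers shift.
s2: after 1 affine step, its disk has center (0, 1/4), radius 1/10
s1: after 2 affine steps, its disk has center (-3/10, 1/40), radius 1/90
s3: after 2 affine steps, its disk has center (-1/4, 0), radius 1/90

s1: center (-3/10, 1/40), radius 1/90; s2: center (0, 1/4), radius 1/10; s3: center (-1/4, 0), radius 1/90


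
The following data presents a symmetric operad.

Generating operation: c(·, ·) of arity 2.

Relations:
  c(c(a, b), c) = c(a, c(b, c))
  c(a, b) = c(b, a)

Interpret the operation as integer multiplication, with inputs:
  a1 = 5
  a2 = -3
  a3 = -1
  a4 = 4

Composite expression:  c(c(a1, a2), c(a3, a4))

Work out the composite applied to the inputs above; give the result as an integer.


60

c(a1, a2) = -15
c(a3, a4) = -4
c(c(a1, a2), c(a3, a4)) = 60


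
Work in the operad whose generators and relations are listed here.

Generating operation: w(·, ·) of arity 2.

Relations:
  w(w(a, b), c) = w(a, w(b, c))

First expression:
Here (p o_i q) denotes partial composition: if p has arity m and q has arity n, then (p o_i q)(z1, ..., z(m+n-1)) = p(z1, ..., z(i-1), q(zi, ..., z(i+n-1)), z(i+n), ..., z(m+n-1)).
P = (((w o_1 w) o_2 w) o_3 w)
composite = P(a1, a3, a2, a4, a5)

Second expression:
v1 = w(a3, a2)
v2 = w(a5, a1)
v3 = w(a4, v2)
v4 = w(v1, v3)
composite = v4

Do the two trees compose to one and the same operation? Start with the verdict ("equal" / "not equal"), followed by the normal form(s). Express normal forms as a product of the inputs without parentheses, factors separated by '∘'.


not equal — first a1 ∘ a3 ∘ a2 ∘ a4 ∘ a5, second a3 ∘ a2 ∘ a4 ∘ a5 ∘ a1


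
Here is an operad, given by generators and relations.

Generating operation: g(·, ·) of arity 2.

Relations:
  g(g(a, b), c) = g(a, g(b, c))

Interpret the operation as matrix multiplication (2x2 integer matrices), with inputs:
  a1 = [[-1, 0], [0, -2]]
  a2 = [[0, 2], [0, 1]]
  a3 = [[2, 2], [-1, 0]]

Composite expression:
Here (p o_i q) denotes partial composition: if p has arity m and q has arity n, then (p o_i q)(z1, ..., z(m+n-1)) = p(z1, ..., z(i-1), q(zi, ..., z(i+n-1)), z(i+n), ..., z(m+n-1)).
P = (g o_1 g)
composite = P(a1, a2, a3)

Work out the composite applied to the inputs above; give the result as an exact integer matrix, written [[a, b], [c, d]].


[[2, 0], [2, 0]]

g(a1, a2) = [[0, -2], [0, -2]]
g(g(a1, a2), a3) = [[2, 0], [2, 0]]


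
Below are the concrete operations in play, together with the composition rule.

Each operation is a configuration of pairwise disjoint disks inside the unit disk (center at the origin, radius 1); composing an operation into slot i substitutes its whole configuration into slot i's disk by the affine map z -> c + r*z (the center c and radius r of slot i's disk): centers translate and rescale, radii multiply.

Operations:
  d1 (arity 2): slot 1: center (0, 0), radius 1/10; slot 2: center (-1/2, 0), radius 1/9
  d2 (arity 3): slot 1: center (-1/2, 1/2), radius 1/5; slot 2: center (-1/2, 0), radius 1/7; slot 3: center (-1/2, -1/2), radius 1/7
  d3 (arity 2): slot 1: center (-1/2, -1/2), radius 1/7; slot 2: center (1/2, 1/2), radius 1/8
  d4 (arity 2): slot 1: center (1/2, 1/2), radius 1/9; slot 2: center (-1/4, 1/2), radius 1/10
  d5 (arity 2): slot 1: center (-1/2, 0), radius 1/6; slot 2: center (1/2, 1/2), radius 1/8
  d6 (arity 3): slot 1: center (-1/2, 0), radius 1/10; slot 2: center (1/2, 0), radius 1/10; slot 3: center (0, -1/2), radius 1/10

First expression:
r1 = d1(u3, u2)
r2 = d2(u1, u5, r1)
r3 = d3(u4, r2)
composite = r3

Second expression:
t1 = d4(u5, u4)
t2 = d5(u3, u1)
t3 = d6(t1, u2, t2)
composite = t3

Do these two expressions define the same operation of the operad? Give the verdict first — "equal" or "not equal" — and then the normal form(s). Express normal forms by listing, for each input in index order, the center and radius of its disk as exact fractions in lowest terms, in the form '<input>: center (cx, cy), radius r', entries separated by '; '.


not equal; first: u1: center (7/16, 9/16), radius 1/40; u2: center (3/7, 7/16), radius 1/504; u3: center (7/16, 7/16), radius 1/560; u4: center (-1/2, -1/2), radius 1/7; u5: center (7/16, 1/2), radius 1/56; second: u1: center (1/20, -9/20), radius 1/80; u2: center (1/2, 0), radius 1/10; u3: center (-1/20, -1/2), radius 1/60; u4: center (-21/40, 1/20), radius 1/100; u5: center (-9/20, 1/20), radius 1/90

The first expression reduces to u1: center (7/16, 9/16), radius 1/40; u2: center (3/7, 7/16), radius 1/504; u3: center (7/16, 7/16), radius 1/560; u4: center (-1/2, -1/2), radius 1/7; u5: center (7/16, 1/2), radius 1/56
The second expression reduces to u1: center (1/20, -9/20), radius 1/80; u2: center (1/2, 0), radius 1/10; u3: center (-1/20, -1/2), radius 1/60; u4: center (-21/40, 1/20), radius 1/100; u5: center (-9/20, 1/20), radius 1/90
They disagree, so not equal.


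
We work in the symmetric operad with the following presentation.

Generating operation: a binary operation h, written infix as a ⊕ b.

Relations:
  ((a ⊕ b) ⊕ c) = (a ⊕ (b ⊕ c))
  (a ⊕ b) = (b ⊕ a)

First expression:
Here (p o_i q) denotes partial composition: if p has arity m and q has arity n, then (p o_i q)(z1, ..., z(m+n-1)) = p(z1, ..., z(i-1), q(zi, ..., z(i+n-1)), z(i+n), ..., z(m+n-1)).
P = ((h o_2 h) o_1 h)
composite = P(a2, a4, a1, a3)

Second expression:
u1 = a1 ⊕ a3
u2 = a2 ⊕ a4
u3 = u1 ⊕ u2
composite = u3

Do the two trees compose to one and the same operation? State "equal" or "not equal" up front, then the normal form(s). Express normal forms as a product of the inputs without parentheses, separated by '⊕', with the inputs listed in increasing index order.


equal: each reduces to a1 ⊕ a2 ⊕ a3 ⊕ a4

The first expression, normalized: a1 ⊕ a2 ⊕ a3 ⊕ a4
The second expression, normalized: a1 ⊕ a2 ⊕ a3 ⊕ a4
Identical normal forms: equal.


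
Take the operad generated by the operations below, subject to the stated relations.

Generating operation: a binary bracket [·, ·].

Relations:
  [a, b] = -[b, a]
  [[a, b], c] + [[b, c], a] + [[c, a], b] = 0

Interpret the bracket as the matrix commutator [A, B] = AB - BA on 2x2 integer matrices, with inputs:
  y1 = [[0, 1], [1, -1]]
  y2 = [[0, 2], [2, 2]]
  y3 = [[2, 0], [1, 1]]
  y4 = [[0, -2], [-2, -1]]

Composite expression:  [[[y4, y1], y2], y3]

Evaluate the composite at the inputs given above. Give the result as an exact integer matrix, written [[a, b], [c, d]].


[[6, -6], [-18, -6]]

[y4, y1] = [[0, 3], [-3, 0]]
[[y4, y1], y2] = [[12, 6], [6, -12]]
[[[y4, y1], y2], y3] = [[6, -6], [-18, -6]]


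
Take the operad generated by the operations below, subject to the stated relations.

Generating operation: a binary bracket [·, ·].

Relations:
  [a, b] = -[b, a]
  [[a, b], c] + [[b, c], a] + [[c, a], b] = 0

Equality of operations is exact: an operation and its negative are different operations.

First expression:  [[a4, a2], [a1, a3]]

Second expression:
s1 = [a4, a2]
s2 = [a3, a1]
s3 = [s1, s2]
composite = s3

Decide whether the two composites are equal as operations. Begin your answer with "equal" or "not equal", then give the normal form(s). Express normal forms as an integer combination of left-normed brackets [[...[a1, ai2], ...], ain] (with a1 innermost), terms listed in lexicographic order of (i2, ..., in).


not equal: they reduce to [[[a1, a3], a2], a4] - [[[a1, a3], a4], a2] and -[[[a1, a3], a2], a4] + [[[a1, a3], a4], a2]

Normal form of the first expression: [[[a1, a3], a2], a4] - [[[a1, a3], a4], a2]
Normal form of the second expression: -[[[a1, a3], a2], a4] + [[[a1, a3], a4], a2]
No match — not equal.


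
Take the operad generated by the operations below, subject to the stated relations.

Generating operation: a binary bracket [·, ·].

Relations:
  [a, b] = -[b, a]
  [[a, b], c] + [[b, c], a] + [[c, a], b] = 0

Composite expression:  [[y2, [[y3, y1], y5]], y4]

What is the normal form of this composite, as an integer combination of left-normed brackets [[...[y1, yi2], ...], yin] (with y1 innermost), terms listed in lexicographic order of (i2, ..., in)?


Skip Jacobi rewriting: expand, keep y1-initial words, read off terms.
Composite bracket: [[y2, [[y3, y1], y5]], y4]
Full expansion: 16 signed words from ab - ba (2^4 = 16).
Coefficients come from the y1-initial words:
  word y1y3y5y2y4 has sign +1, contributing +[[[[y1, y3], y5], y2], y4]

[[[[y1, y3], y5], y2], y4]


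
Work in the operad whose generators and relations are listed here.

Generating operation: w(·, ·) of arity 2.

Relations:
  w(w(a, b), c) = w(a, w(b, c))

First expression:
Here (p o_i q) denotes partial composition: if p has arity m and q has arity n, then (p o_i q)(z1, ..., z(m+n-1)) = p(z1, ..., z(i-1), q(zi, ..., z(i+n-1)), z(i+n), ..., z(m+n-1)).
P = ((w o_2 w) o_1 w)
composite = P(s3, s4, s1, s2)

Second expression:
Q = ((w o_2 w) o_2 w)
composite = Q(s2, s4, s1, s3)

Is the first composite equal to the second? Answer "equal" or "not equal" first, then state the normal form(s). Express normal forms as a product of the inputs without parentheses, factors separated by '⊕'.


not equal; the first gives s3 ⊕ s4 ⊕ s1 ⊕ s2 and the second s2 ⊕ s4 ⊕ s1 ⊕ s3

The first expression reduces to s3 ⊕ s4 ⊕ s1 ⊕ s2
The second expression reduces to s2 ⊕ s4 ⊕ s1 ⊕ s3
Different reductions; not equal.


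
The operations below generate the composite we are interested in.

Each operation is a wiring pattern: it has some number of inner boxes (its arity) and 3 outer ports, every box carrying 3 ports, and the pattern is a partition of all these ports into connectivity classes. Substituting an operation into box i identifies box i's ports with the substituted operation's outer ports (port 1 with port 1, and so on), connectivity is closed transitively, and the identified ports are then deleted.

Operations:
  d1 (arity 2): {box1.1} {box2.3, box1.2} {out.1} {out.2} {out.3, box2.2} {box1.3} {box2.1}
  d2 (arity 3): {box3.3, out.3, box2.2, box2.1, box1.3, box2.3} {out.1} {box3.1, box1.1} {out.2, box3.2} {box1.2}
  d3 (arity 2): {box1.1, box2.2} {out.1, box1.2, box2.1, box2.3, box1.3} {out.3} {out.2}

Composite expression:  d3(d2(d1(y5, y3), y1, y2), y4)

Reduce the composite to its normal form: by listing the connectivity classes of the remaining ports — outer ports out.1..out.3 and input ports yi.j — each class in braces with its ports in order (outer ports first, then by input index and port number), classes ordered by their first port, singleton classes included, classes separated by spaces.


{out.1, y1.1, y1.2, y1.3, y2.2, y2.3, y3.2, y4.1, y4.3} {out.2} {out.3} {y2.1} {y3.1} {y3.3, y5.2} {y4.2} {y5.1} {y5.3}

Substituting into d3 glues patterns; closure does the rest.
after d1, the pattern on (y5, y3) reads {out.1} {out.2} {out.3, y3.2} {y3.1} {y3.3, y5.2} {y5.1} {y5.3} (out.j = its outer ports)
after d2, the pattern on (y5, y3, y1, y2) reads {out.1} {out.2, y2.2} {out.3, y1.1, y1.2, y1.3, y2.3, y3.2} {y2.1} {y3.1} {y3.3, y5.2} {y5.1} {y5.3} (out.j = its outer ports)
after d3, the pattern on (y5, y3, y1, y2, y4) reads {out.1, y1.1, y1.2, y1.3, y2.2, y2.3, y3.2, y4.1, y4.3} {out.2} {out.3} {y2.1} {y3.1} {y3.3, y5.2} {y4.2} {y5.1} {y5.3} (out.j = its outer ports)


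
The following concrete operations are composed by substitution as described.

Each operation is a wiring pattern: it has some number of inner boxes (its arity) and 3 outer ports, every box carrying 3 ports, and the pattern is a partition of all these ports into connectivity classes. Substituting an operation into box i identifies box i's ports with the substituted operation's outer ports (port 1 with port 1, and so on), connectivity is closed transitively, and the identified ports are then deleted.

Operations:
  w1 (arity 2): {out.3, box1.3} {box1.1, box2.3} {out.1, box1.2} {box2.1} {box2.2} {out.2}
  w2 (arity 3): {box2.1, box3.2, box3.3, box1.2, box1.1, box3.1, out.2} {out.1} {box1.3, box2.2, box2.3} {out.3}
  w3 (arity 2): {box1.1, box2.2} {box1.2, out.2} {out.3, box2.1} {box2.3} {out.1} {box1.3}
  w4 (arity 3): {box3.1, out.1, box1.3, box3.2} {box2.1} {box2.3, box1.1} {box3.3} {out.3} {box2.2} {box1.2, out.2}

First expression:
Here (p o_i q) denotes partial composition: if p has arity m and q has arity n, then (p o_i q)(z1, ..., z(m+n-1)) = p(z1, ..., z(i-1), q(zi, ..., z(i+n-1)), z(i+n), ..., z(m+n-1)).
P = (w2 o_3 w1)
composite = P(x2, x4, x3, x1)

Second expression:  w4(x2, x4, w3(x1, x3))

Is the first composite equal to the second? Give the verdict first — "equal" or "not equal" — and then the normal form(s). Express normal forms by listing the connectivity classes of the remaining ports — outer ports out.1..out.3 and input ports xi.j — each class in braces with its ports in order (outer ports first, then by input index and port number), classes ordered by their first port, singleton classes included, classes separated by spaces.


The first expression, normalized: {out.1} {out.2, x2.1, x2.2, x3.2, x3.3, x4.1} {out.3} {x1.1} {x1.2} {x1.3, x3.1} {x2.3, x4.2, x4.3}
The second expression, normalized: {out.1, x1.2, x2.3} {out.2, x2.2} {out.3} {x1.1, x3.2} {x1.3} {x2.1, x4.3} {x3.1} {x3.3} {x4.1} {x4.2}
They disagree, so not equal.

not equal; first: {out.1} {out.2, x2.1, x2.2, x3.2, x3.3, x4.1} {out.3} {x1.1} {x1.2} {x1.3, x3.1} {x2.3, x4.2, x4.3}; second: {out.1, x1.2, x2.3} {out.2, x2.2} {out.3} {x1.1, x3.2} {x1.3} {x2.1, x4.3} {x3.1} {x3.3} {x4.1} {x4.2}


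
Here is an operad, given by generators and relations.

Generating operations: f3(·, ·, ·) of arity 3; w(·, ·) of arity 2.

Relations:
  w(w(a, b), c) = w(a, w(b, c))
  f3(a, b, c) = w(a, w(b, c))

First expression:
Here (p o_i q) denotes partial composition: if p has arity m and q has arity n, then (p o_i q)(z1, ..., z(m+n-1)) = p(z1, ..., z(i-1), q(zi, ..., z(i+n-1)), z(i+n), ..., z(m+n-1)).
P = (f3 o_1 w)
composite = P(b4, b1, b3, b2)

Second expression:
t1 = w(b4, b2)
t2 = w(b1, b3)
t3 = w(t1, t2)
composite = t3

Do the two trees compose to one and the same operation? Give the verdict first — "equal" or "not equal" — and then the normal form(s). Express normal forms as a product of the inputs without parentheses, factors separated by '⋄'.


In normal form, the first expression is b4 ⋄ b1 ⋄ b3 ⋄ b2
In normal form, the second expression is b4 ⋄ b2 ⋄ b1 ⋄ b3
The normal forms differ: not equal.

not equal: they reduce to b4 ⋄ b1 ⋄ b3 ⋄ b2 and b4 ⋄ b2 ⋄ b1 ⋄ b3


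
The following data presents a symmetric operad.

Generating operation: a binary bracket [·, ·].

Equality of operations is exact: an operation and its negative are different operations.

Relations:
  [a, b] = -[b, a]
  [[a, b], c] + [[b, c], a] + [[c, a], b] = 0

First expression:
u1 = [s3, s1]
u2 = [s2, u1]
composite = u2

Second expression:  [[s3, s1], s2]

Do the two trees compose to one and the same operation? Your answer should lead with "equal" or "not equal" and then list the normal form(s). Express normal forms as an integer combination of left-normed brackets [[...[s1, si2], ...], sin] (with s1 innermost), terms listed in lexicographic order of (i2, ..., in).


not equal; the first gives [[s1, s3], s2] and the second -[[s1, s3], s2]

In normal form, the first expression is [[s1, s3], s2]
In normal form, the second expression is -[[s1, s3], s2]
They disagree, so not equal.


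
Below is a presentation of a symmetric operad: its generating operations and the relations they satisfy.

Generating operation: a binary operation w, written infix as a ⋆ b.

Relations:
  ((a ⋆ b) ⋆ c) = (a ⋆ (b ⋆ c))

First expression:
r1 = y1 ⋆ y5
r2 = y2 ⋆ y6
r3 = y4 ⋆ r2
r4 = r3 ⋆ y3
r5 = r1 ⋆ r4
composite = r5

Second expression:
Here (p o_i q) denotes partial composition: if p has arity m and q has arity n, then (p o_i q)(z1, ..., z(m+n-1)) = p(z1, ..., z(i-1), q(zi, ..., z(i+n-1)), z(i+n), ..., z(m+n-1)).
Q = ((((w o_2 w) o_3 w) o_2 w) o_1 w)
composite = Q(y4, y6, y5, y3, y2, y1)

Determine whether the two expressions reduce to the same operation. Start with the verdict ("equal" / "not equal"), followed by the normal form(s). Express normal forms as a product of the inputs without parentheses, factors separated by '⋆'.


not equal — first y1 ⋆ y5 ⋆ y4 ⋆ y2 ⋆ y6 ⋆ y3, second y4 ⋆ y6 ⋆ y5 ⋆ y3 ⋆ y2 ⋆ y1

Reducing the first expression gives y1 ⋆ y5 ⋆ y4 ⋆ y2 ⋆ y6 ⋆ y3
Reducing the second expression gives y4 ⋆ y6 ⋆ y5 ⋆ y3 ⋆ y2 ⋆ y1
Different reductions; not equal.


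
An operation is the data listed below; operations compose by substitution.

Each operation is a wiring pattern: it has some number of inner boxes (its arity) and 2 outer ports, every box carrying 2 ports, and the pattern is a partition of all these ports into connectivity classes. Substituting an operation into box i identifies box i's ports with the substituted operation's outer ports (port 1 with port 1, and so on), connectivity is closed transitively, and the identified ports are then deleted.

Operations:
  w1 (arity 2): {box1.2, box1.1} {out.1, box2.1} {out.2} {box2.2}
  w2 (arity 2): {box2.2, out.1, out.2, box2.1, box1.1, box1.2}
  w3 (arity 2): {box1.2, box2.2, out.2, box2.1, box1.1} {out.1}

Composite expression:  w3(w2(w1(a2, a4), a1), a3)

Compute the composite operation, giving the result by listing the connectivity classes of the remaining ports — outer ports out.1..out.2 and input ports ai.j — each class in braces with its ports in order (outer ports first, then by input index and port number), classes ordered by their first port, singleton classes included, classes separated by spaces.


{out.1} {out.2, a1.1, a1.2, a3.1, a3.2, a4.1} {a2.1, a2.2} {a4.2}

After gluing at w3, chains via deleted ports link the a-ports.
through w1, on inputs (a2, a4): {out.1, a4.1} {out.2} {a2.1, a2.2} {a4.2} (out.j = stage outer ports)
through w2, on inputs (a2, a4, a1): {out.1, out.2, a1.1, a1.2, a4.1} {a2.1, a2.2} {a4.2} (out.j = stage outer ports)
through w3, on inputs (a2, a4, a1, a3): {out.1} {out.2, a1.1, a1.2, a3.1, a3.2, a4.1} {a2.1, a2.2} {a4.2} (out.j = stage outer ports)


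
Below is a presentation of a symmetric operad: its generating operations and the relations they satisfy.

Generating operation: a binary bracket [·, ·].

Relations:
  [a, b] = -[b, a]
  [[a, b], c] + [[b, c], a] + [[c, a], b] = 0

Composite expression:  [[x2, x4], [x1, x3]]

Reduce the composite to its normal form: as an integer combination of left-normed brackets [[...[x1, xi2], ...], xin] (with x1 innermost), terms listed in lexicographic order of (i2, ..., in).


-[[[x1, x3], x2], x4] + [[[x1, x3], x4], x2]

Antisymmetry and Jacobi reduce to x1-anchored left-normed brackets.
Composite bracket: [[x2, x4], [x1, x3]]
Applying ab - ba throughout gives 8 signed words (2^3 = 8).
Collect the words opening with x1:
  x1x3x2x4 (sign -1) contributes -[[[x1, x3], x2], x4]
  x1x3x4x2 (sign +1) contributes +[[[x1, x3], x4], x2]


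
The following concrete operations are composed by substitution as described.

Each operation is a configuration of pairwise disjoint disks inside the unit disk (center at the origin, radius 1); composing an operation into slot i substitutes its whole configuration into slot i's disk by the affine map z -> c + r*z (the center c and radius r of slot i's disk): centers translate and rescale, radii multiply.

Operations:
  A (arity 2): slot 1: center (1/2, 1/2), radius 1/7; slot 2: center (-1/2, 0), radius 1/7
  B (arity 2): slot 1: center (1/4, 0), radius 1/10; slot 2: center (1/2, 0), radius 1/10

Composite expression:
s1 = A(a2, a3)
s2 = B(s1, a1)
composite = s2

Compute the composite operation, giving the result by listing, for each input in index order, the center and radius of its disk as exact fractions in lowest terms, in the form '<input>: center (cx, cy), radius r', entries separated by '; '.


Nesting under B composes maps z -> c + r*z down each a-path.
a2 passes through 2 substitutions, ending at center (3/10, 1/20), radius 1/70
a3 passes through 2 substitutions, ending at center (1/5, 0), radius 1/70
a1 passes through 1 substitution, ending at center (1/2, 0), radius 1/10

a1: center (1/2, 0), radius 1/10; a2: center (3/10, 1/20), radius 1/70; a3: center (1/5, 0), radius 1/70
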